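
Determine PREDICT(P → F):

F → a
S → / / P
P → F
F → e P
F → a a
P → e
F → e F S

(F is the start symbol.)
PREDICT(P → F) = (FIRST(RHS) \ {ε}) ∪ (FOLLOW(P) if ε ∈ FIRST(RHS), i.e. RHS ⇒* ε)
FIRST(F) = { 'a', 'e' }
FIRST(F) = { 'a', 'e' }
ε ∉ FIRST(F), so FOLLOW(P) is not added.
PREDICT(P → F) = { 'a', 'e' }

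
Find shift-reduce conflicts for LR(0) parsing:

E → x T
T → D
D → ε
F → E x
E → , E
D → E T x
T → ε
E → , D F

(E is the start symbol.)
A shift-reduce conflict occurs when an LR(0) state has both:
  - a complete (reduce) item [A → α .] (dot at the end), and
  - a shift item [B → β . c γ] (dot before a terminal).

Augment with E' → E and build the canonical LR(0) collection (I0 = CLOSURE({[E' → . E]}), then GOTO on every symbol after a dot until no new states appear). It has 14 states:
  I0: { [E → . , D F], [E → . , E], [E → . x T], [E' → . E] }  — shift
  I1: { [D → . E T x], [D → .], [E → , . D F], [E → , . E], [E → . , D F], [E → . , E], [E → . x T] }  — shift, reduce
  I2: { [E' → E .] }  — accept
  I3: { [D → . E T x], [D → .], [E → . , D F], [E → . , E], [E → . x T], [E → x . T], [T → . D], [T → .] }  — shift, 2 reduces
  I4: { [T → D .] }  — reduce
  I5: { [D → . E T x], [D → .], [D → E . T x], [E → . , D F], [E → . , E], [E → . x T], [T → . D], [T → .] }  — shift, 2 reduces
  I6: { [E → x T .] }  — reduce
  I7: { [D → E T . x] }  — shift
  I8: { [D → E T x .] }  — reduce
  I9: { [E → , D . F], [E → . , D F], [E → . , E], [E → . x T], [F → . E x] }  — shift
  I10: { [D → . E T x], [D → .], [D → E . T x], [E → , E .], [E → . , D F], [E → . , E], [E → . x T], [T → . D], [T → .] }  — shift, 3 reduces
  I11: { [F → E . x] }  — shift
  I12: { [E → , D F .] }  — reduce
  I13: { [F → E x .] }  — reduce

I1 contains reduce item [D → .] and shift items [E → . , D F], [E → . , E], [E → . x T] — shift-reduce conflict.
I3 contains reduce items [D → .], [T → .] and shift items [E → . , D F], [E → . , E], [E → . x T] — shift-reduce conflict.
I5 contains reduce items [D → .], [T → .] and shift items [E → . , D F], [E → . , E], [E → . x T] — shift-reduce conflict.
I10 contains reduce items [D → .], [E → , E .], [T → .] and shift items [E → . , D F], [E → . , E], [E → . x T] — shift-reduce conflict.

Answer: Yes — I1: [D → .] vs [E → . , D F]; I3: [D → .] vs [E → . , D F]; I5: [D → .] vs [E → . , D F]; I10: [D → .] vs [E → . , D F]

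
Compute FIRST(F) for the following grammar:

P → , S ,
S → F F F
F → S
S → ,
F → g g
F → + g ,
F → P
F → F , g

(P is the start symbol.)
{ '+', ',', 'g' }

FIRST sets of the other non-terminals involved (by the same procedure, iterated to a fixed point):
  FIRST(S) = { '+', ',', 'g' }
  FIRST(P) = { ',' }

From F → S:
  - S is a non-terminal: add FIRST(S) \ {ε} = { '+', ',', 'g' }
    S is not nullable, so stop
From F → g g:
  - g is a terminal: add 'g' and stop
From F → + g ,:
  - '+' is a terminal: add '+' and stop
From F → P:
  - P is a non-terminal: add FIRST(P) \ {ε} = { ',' }
    P is not nullable, so stop
From F → F , g:
  - F is the symbol being defined: contributes nothing new
    F is not nullable, so stop

Collecting: FIRST(F) = { '+', ',', 'g' }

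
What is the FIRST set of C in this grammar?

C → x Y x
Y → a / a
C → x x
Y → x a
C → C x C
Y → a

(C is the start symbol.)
{ 'x' }

To compute FIRST(C), examine every production with C on the left-hand side, reading each right-hand side left to right until a non-nullable symbol is reached.

From C → x Y x:
  - x is a terminal: add 'x' and stop
From C → x x:
  - x is a terminal: add 'x' and stop
From C → C x C:
  - C is the symbol being defined: contributes nothing new
    C is not nullable, so stop

Collecting: FIRST(C) = { 'x' }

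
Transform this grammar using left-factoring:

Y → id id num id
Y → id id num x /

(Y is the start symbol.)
Y → id id num Y'
Y' → id
Y' → x /

Left-factoring transforms A → αβ₁ | αβ₂ into A → αA' and A' → β₁ | β₂
(α is the longest common prefix among the alternatives). Repeat until
no nonterminal has two alternatives with a common prefix.

Round 1: Y has alternatives sharing prefix 'id id num'. Introduce Y': Y → id id num Y'
  Add: Y' → id
  Add: Y' → x /

No remaining common prefixes — done.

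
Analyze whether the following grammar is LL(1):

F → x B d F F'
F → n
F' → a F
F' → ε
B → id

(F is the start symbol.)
No. Predict set conflict for F': { 'a' }

A grammar is LL(1) if for each non-terminal N with multiple productions, the predict sets of those productions are pairwise disjoint, where PREDICT(N → α) = (FIRST(α) \ {ε}) ∪ (FOLLOW(N) if α ⇒* ε).

Relevant sets:
  FOLLOW(F') = { $, 'a' }

For F:
  PREDICT(F → x B d F F') = { 'x' }
  PREDICT(F → n) = { 'n' }
For F':
  PREDICT(F' → a F) = { 'a' }
  PREDICT(F' → ε) = { $, 'a' }
B has a single production, so nothing to check there.

Conflict found: Predict set conflict for F': { 'a' }
The grammar is NOT LL(1).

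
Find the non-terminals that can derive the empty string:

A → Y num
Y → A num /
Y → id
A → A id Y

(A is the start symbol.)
None

There are no ε-productions, so no non-terminal can derive ε.
No non-terminals are nullable.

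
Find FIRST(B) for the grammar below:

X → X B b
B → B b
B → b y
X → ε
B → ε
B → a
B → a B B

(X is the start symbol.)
{ 'a', 'b', ε }

To compute FIRST(B), examine every production with B on the left-hand side, reading each right-hand side left to right until a non-nullable symbol is reached.

From B → B b:
  - B is the symbol being defined: contributes nothing new
    B is nullable, so continue to the next symbol
  - b is a terminal: add 'b' and stop
From B → b y:
  - b is a terminal: add 'b' and stop
From B → ε:
  - ε-production, so ε ∈ FIRST(B)
From B → a:
  - a is a terminal: add 'a' and stop
From B → a B B:
  - a is a terminal: add 'a' and stop

Collecting: FIRST(B) = { 'a', 'b', ε }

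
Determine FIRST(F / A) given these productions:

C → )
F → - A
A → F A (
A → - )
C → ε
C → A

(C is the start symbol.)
FIRST sets of the non-terminals involved (from the grammar, by fixed-point iteration):
  FIRST(F) = { '-' }

To compute FIRST(F / A), process the symbols left to right:
Symbol F is a non-terminal. Add FIRST(F) \ {ε} = { '-' }
F is not nullable (ε ∉ FIRST(F)), so stop here.
FIRST(F / A) = { '-' }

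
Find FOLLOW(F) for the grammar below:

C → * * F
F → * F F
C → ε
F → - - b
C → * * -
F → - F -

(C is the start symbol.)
{ $, '*', '-' }

In C → * * F: F is at the end, add FOLLOW(C)
In F → * F F: F is followed by F, add FIRST(F) \ {ε} = { '*', '-' }
In F → * F F: F is at the end; this adds FOLLOW(F) to itself — nothing new
In F → - F -: F is followed by '-', add FIRST('-') \ {ε} = { '-' }

The FOLLOW sets referred to above (computed the same way, to a fixed point):
  FOLLOW(C) = { $ }

Taking the union: FOLLOW(F) = { $, '*', '-' }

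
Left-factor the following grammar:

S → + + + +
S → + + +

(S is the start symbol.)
S → + + + S'
S' → +
S' → ε

Left-factoring transforms A → αβ₁ | αβ₂ into A → αA' and A' → β₁ | β₂
(α is the longest common prefix among the alternatives). Repeat until
no nonterminal has two alternatives with a common prefix.

Round 1: S has alternatives sharing prefix '+ + +'. Introduce S': S → + + + S'
  Add: S' → +
  Add: S' → ε

No remaining common prefixes — done.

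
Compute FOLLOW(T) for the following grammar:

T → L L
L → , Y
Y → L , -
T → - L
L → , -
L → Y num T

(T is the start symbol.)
{ $, ',' }

T is the start symbol, so $ ∈ FOLLOW(T).
In L → Y num T: T is at the end, add FOLLOW(L)

The FOLLOW sets referred to above (computed the same way, to a fixed point):
  FOLLOW(L) = { $, ',' }

Taking the union: FOLLOW(T) = { $, ',' }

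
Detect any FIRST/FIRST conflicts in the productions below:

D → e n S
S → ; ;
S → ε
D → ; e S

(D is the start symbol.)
A FIRST/FIRST conflict occurs when two productions N → α and N → β for the same non-terminal have FIRST(α) ∩ FIRST(β) ≠ ∅ (with ε ∈ FIRST of a nullable right-hand side, so two nullable alternatives also conflict).

Productions for D:
  D → e n S: FIRST = { 'e' }
  D → ; e S: FIRST = { ';' }
Productions for S:
  S → ; ;: FIRST = { ';' }
  S → ε: FIRST = { ε }

All alternatives of each non-terminal have pairwise disjoint FIRST sets.

Answer: No FIRST/FIRST conflicts.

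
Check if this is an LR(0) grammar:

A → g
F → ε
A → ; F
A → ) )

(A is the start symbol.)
Augment with A' → A and build the canonical LR(0) collection (I0 = CLOSURE({[A' → . A]}), then GOTO on every symbol after a dot until no new states appear). It has 7 states:
  I0: { [A → . ) )], [A → . ; F], [A → . g], [A' → . A] }  — shift
  I1: { [A → ) . )] }  — shift
  I2: { [A → ; . F], [F → .] }  — reduce
  I3: { [A' → A .] }  — accept
  I4: { [A → g .] }  — reduce
  I5: { [A → ; F .] }  — reduce
  I6: { [A → ) ) .] }  — reduce

Every state is either a pure shift/goto state or contains exactly one complete item and nothing to shift — no conflicts. The grammar is LR(0).

Answer: Yes, the grammar is LR(0)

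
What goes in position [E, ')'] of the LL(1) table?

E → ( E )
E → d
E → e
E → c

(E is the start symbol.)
To find M[E, ')'], we find productions for E where ')' is in the predict set (PREDICT(N → α) = (FIRST(α) \ {ε}) ∪ (FOLLOW(N) if α ⇒* ε)).

E → ( E ): PREDICT = { '(' }
E → d: PREDICT = { 'd' }
E → e: PREDICT = { 'e' }
E → c: PREDICT = { 'c' }

M[E, ')'] is empty (no production applies)

Answer: Empty (error entry)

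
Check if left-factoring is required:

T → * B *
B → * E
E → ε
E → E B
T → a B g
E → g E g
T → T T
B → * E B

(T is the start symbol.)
Yes, B has productions with common prefix '* E'

Left-factoring is needed when two productions for the same non-terminal
share a common prefix on the right-hand side.

Productions for T:
  T → * B *
  T → a B g
  T → T T
Productions for B:
  B → * E
  B → * E B
Productions for E:
  E → ε
  E → E B
  E → g E g

Found common prefix '* E' in productions for B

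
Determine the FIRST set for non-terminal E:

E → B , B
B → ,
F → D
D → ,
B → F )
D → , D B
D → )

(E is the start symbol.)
FIRST sets of the other non-terminals involved (by the same procedure, iterated to a fixed point):
  FIRST(B) = { ')', ',' }

From E → B , B:
  - B is a non-terminal: add FIRST(B) \ {ε} = { ')', ',' }
    B is not nullable, so stop

Collecting: FIRST(E) = { ')', ',' }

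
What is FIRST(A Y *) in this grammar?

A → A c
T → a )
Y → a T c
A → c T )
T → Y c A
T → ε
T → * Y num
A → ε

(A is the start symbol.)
{ 'a', 'c' }

FIRST sets of the non-terminals involved (from the grammar, by fixed-point iteration):
  FIRST(A) = { 'c', ε }
  FIRST(Y) = { 'a' }

To compute FIRST(A Y *), process the symbols left to right:
Symbol A is a non-terminal. Add FIRST(A) \ {ε} = { 'c' }
A is nullable (ε ∈ FIRST(A)), continue to the next symbol.
Symbol Y is a non-terminal. Add FIRST(Y) \ {ε} = { 'a' }
Y is not nullable (ε ∉ FIRST(Y)), so stop here.
FIRST(A Y *) = { 'a', 'c' }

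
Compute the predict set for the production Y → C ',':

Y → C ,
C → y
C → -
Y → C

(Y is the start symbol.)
{ '-', 'y' }

PREDICT(Y → C ',') = (FIRST(RHS) \ {ε}) ∪ (FOLLOW(Y) if ε ∈ FIRST(RHS), i.e. RHS ⇒* ε)
FIRST(C) = { '-', 'y' }
FIRST(C ',') = { '-', 'y' }
ε ∉ FIRST(C ','), so FOLLOW(Y) is not added.
PREDICT(Y → C ',') = { '-', 'y' }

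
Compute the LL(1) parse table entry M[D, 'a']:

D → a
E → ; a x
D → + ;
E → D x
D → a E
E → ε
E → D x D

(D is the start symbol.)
To find M[D, 'a'], we find productions for D where 'a' is in the predict set (PREDICT(N → α) = (FIRST(α) \ {ε}) ∪ (FOLLOW(N) if α ⇒* ε)).

D → a: PREDICT = { 'a' }
  'a' is in predict set, so this production goes in M[D, 'a']
D → + ;: PREDICT = { '+' }
D → a E: PREDICT = { 'a' }
  'a' is in predict set, so this production goes in M[D, 'a']

M[D, 'a'] = D → a, D → a E  (a multiply-defined cell — the grammar is not LL(1))

Answer: D → a, D → a E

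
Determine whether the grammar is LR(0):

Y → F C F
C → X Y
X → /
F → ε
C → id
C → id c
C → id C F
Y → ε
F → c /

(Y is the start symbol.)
No. Shift-reduce conflict between [F → .] and [F → . c /]

A grammar is LR(0) if no state in the canonical LR(0) collection has:
  - both a shift item (dot before a terminal) and a complete item (shift-reduce conflict), or
  - two or more complete items (reduce-reduce conflict; the accept item [Y' → Y .] counts as a complete item here).

Augment with Y' → Y and build the canonical LR(0) collection (I0 = CLOSURE({[Y' → . Y]}), then GOTO on every symbol after a dot until no new states appear). It has 14 states:
  I0: { [F → . c /], [F → .], [Y → . F C F], [Y → .], [Y' → . Y] }  — shift, 2 reduces
  I1: { [C → . X Y], [C → . id C F], [C → . id c], [C → . id], [X → . /], [Y → F . C F] }  — shift
  I2: { [Y' → Y .] }  — accept
  I3: { [F → c . /] }  — shift
  I4: { [F → c / .] }  — reduce
  I5: { [X → / .] }  — reduce
  I6: { [F → . c /], [F → .], [Y → F C . F] }  — shift, reduce
  I7: { [C → X . Y], [F → . c /], [F → .], [Y → . F C F], [Y → .] }  — shift, 2 reduces
  I8: { [C → . X Y], [C → . id C F], [C → . id c], [C → . id], [C → id . C F], [C → id . c], [C → id .], [X → . /] }  — shift, reduce
  I9: { [C → id C . F], [F → . c /], [F → .] }  — shift, reduce
  I10: { [C → id c .] }  — reduce
  I11: { [C → id C F .] }  — reduce
  I12: { [C → X Y .] }  — reduce
  I13: { [Y → F C F .] }  — reduce

Conflict in state I0:
  Shift-reduce conflict between [F → .] and [F → . c /]
So the grammar is NOT LR(0).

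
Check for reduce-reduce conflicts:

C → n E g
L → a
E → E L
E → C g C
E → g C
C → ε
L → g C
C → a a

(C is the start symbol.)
A reduce-reduce conflict occurs when an LR(0) state has two complete items [A → α .] and [B → β .] — both call for a reduction, and with no lookahead the parser cannot choose between them.

Augment with C' → C and build the canonical LR(0) collection (I0 = CLOSURE({[C' → . C]}), then GOTO on every symbol after a dot until no new states appear). It has 15 states:
  I0: { [C → . a a], [C → . n E g], [C → .], [C' → . C] }  — shift, reduce
  I1: { [C' → C .] }  — accept
  I2: { [C → a . a] }  — shift
  I3: { [C → . a a], [C → . n E g], [C → .], [C → n . E g], [E → . C g C], [E → . E L], [E → . g C] }  — shift, reduce
  I4: { [E → C . g C] }  — shift
  I5: { [C → n E . g], [E → E . L], [L → . a], [L → . g C] }  — shift
  I6: { [C → . a a], [C → . n E g], [C → .], [E → g . C] }  — shift, reduce
  I7: { [E → g C .] }  — reduce
  I8: { [E → E L .] }  — reduce
  I9: { [L → a .] }  — reduce
  I10: { [C → . a a], [C → . n E g], [C → .], [C → n E g .], [L → g . C] }  — shift, 2 reduces
  I11: { [L → g C .] }  — reduce
  I12: { [C → . a a], [C → . n E g], [C → .], [E → C g . C] }  — shift, reduce
  I13: { [E → C g C .] }  — reduce
  I14: { [C → a a .] }  — reduce

I10 contains complete items [C → .], [C → n E g .] — reduce-reduce conflict.

Answer: Yes — I10: [C → .] vs [C → n E g .]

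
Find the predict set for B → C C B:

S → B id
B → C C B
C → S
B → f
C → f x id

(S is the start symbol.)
{ 'f' }

PREDICT(B → C C B) = (FIRST(RHS) \ {ε}) ∪ (FOLLOW(B) if ε ∈ FIRST(RHS), i.e. RHS ⇒* ε)
FIRST(C) = { 'f' }
FIRST(C C B) = { 'f' }
ε ∉ FIRST(C C B), so FOLLOW(B) is not added.
PREDICT(B → C C B) = { 'f' }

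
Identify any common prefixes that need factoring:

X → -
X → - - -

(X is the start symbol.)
Left-factoring is needed when two productions for the same non-terminal
share a common prefix on the right-hand side.

Productions for X:
  X → -
  X → - - -

Found common prefix '-' in productions for X

Answer: Yes, X has productions with common prefix '-'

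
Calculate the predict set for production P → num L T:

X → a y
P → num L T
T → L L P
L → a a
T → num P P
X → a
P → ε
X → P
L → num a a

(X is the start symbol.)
{ 'num' }

PREDICT(P → num L T) = (FIRST(RHS) \ {ε}) ∪ (FOLLOW(P) if ε ∈ FIRST(RHS), i.e. RHS ⇒* ε)
FIRST(num L T) = { 'num' }
ε ∉ FIRST(num L T), so FOLLOW(P) is not added.
PREDICT(P → num L T) = { 'num' }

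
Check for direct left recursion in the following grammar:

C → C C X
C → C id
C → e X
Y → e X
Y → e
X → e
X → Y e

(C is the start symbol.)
C → C C X: LEFT RECURSIVE (starts with C)
C → C id: LEFT RECURSIVE (starts with C)
C → e X: starts with e
Y → e X: starts with e
Y → e: starts with e
X → e: starts with e
X → Y e: starts with Y

The grammar has direct left recursion on: C.

Answer: Yes, C is left-recursive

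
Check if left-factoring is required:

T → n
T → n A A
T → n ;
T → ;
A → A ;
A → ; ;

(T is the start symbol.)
Left-factoring is needed when two productions for the same non-terminal
share a common prefix on the right-hand side.

Productions for T:
  T → n
  T → n A A
  T → n ;
  T → ;
Productions for A:
  A → A ;
  A → ; ;

Found common prefix 'n' in productions for T

Answer: Yes, T has productions with common prefix 'n'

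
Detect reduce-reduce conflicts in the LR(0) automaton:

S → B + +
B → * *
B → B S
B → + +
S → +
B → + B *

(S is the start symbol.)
A reduce-reduce conflict occurs when an LR(0) state has two complete items [A → α .] and [B → β .] — both call for a reduction, and with no lookahead the parser cannot choose between them.

Augment with S' → S and build the canonical LR(0) collection (I0 = CLOSURE({[S' → . S]}), then GOTO on every symbol after a dot until no new states appear). It has 12 states:
  I0: { [B → . * *], [B → . + +], [B → . + B *], [B → . B S], [S → . +], [S → . B + +], [S' → . S] }  — shift
  I1: { [B → * . *] }  — shift
  I2: { [B → + . +], [B → + . B *], [B → . * *], [B → . + +], [B → . + B *], [B → . B S], [S → + .] }  — shift, reduce
  I3: { [B → . * *], [B → . + +], [B → . + B *], [B → . B S], [B → B . S], [S → . +], [S → . B + +], [S → B . + +] }  — shift
  I4: { [S' → S .] }  — accept
  I5: { [B → + . +], [B → + . B *], [B → . * *], [B → . + +], [B → . + B *], [B → . B S], [S → + .], [S → B + . +] }  — shift, reduce
  I6: { [B → B S .] }  — reduce
  I7: { [B → + + .], [B → + . +], [B → + . B *], [B → . * *], [B → . + +], [B → . + B *], [B → . B S], [S → B + + .] }  — shift, 2 reduces
  I8: { [B → + B . *], [B → . * *], [B → . + +], [B → . + B *], [B → . B S], [B → B . S], [S → . +], [S → . B + +] }  — shift
  I9: { [B → * . *], [B → + B * .] }  — shift, reduce
  I10: { [B → * * .] }  — reduce
  I11: { [B → + + .], [B → + . +], [B → + . B *], [B → . * *], [B → . + +], [B → . + B *], [B → . B S] }  — shift, reduce

I7 contains complete items [B → + + .], [S → B + + .] — reduce-reduce conflict.

Answer: Yes — I7: [B → + + .] vs [S → B + + .]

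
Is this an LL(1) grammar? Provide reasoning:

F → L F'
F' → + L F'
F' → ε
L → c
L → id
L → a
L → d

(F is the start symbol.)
Yes, the grammar is LL(1).

A grammar is LL(1) if for each non-terminal N with multiple productions, the predict sets of those productions are pairwise disjoint, where PREDICT(N → α) = (FIRST(α) \ {ε}) ∪ (FOLLOW(N) if α ⇒* ε).

Relevant sets:
  FOLLOW(F') = { $ }

For F':
  PREDICT(F' → '+' L F') = { '+' }
  PREDICT(F' → ε) = { $ }
For L:
  PREDICT(L → c) = { 'c' }
  PREDICT(L → id) = { 'id' }
  PREDICT(L → a) = { 'a' }
  PREDICT(L → d) = { 'd' }
F has a single production, so nothing to check there.

All predict sets are disjoint. The grammar IS LL(1).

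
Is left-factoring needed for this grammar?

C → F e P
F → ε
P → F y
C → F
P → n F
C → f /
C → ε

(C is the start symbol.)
Left-factoring is needed when two productions for the same non-terminal
share a common prefix on the right-hand side.

Productions for C:
  C → F e P
  C → F
  C → f /
  C → ε
Productions for P:
  P → F y
  P → n F

Found common prefix 'F' in productions for C

Answer: Yes, C has productions with common prefix 'F'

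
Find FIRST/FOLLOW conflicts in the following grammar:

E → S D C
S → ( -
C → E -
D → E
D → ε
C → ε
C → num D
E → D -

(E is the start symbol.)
Yes. C → E '-' with FOLLOW(C) on { '(', '-' }; C → num D with FOLLOW(C) on { 'num' }; D → E with FOLLOW(D) on { '(', '-' }

A FIRST/FOLLOW conflict occurs when a non-terminal N has a nullable alternative N → β (β ⇒* ε) and another alternative N → α with FIRST(α) ∩ FOLLOW(N) ≠ ∅: on such a lookahead the parser cannot decide between expanding α and letting N vanish via β.

Nullable non-terminals: C, D.
FIRST sets used below: FIRST(E) = { '(', '-' }

C: nullable alternative(s) C → ε; FOLLOW(C) = { $, '(', '-', 'num' }
  C → E -: FIRST \ {ε} = { '(', '-' } — overlaps FOLLOW(C) on { '(', '-' }: CONFLICT
  C → ε: FIRST \ {ε} = { } — this is the only nullable alternative, skip
  C → num D: FIRST \ {ε} = { 'num' } — overlaps FOLLOW(C) on { 'num' }: CONFLICT

D: nullable alternative(s) D → ε; FOLLOW(D) = { $, '(', '-', 'num' }
  D → E: FIRST \ {ε} = { '(', '-' } — overlaps FOLLOW(D) on { '(', '-' }: CONFLICT
  D → ε: FIRST \ {ε} = { } — this is the only nullable alternative, skip

E, S have no nullable alternative, so no FIRST/FOLLOW check is needed there.

So the grammar has 3 FIRST/FOLLOW conflicts (marked CONFLICT above).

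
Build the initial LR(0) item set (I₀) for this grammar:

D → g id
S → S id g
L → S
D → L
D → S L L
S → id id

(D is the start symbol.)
{ [D → . L], [D → . S L L], [D → . g id], [D' → . D], [L → . S], [S → . S id g], [S → . id id] }

First, augment the grammar with D' → D
I₀ = CLOSURE({ [D' → . D] }):
  [D' → . D] has the dot before D: add [D → . g id], [D → . L], [D → . S L L]
  [D → . L] has the dot before L: add [L → . S]
  [D → . S L L] has the dot before S: add [S → . S id g], [S → . id id]
No further items can be added.

I₀ = { [D → . L], [D → . S L L], [D → . g id], [D' → . D], [L → . S], [S → . S id g], [S → . id id] }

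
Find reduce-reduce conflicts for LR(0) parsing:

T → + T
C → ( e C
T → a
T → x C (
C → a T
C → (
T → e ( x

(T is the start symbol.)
A reduce-reduce conflict occurs when an LR(0) state has two complete items [A → α .] and [B → β .] — both call for a reduction, and with no lookahead the parser cannot choose between them.

Augment with T' → T and build the canonical LR(0) collection (I0 = CLOSURE({[T' → . T]}), then GOTO on every symbol after a dot until no new states appear). It has 16 states:
  I0: { [T → . + T], [T → . a], [T → . e ( x], [T → . x C (], [T' → . T] }  — shift
  I1: { [T → + . T], [T → . + T], [T → . a], [T → . e ( x], [T → . x C (] }  — shift
  I2: { [T' → T .] }  — accept
  I3: { [T → a .] }  — reduce
  I4: { [T → e . ( x] }  — shift
  I5: { [C → . ( e C], [C → . (], [C → . a T], [T → x . C (] }  — shift
  I6: { [C → ( . e C], [C → ( .] }  — shift, reduce
  I7: { [T → x C . (] }  — shift
  I8: { [C → a . T], [T → . + T], [T → . a], [T → . e ( x], [T → . x C (] }  — shift
  I9: { [C → a T .] }  — reduce
  I10: { [T → x C ( .] }  — reduce
  I11: { [C → ( e . C], [C → . ( e C], [C → . (], [C → . a T] }  — shift
  I12: { [C → ( e C .] }  — reduce
  I13: { [T → e ( . x] }  — shift
  I14: { [T → e ( x .] }  — reduce
  I15: { [T → + T .] }  — reduce

No state contains more than one complete item.

Answer: No reduce-reduce conflicts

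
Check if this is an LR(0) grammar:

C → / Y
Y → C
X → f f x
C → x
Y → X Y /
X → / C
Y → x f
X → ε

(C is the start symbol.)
A grammar is LR(0) if no state in the canonical LR(0) collection has:
  - both a shift item (dot before a terminal) and a complete item (shift-reduce conflict), or
  - two or more complete items (reduce-reduce conflict; the accept item [C' → C .] counts as a complete item here).

Augment with C' → C and build the canonical LR(0) collection (I0 = CLOSURE({[C' → . C]}), then GOTO on every symbol after a dot until no new states appear). It has 16 states:
  I0: { [C → . / Y], [C → . x], [C' → . C] }  — shift
  I1: { [C → . / Y], [C → . x], [C → / . Y], [X → . / C], [X → . f f x], [X → .], [Y → . C], [Y → . X Y /], [Y → . x f] }  — shift, reduce
  I2: { [C' → C .] }  — accept
  I3: { [C → x .] }  — reduce
  I4: { [C → . / Y], [C → . x], [C → / . Y], [X → . / C], [X → . f f x], [X → .], [X → / . C], [Y → . C], [Y → . X Y /], [Y → . x f] }  — shift, reduce
  I5: { [Y → C .] }  — reduce
  I6: { [C → . / Y], [C → . x], [X → . / C], [X → . f f x], [X → .], [Y → . C], [Y → . X Y /], [Y → . x f], [Y → X . Y /] }  — shift, reduce
  I7: { [C → / Y .] }  — reduce
  I8: { [X → f . f x] }  — shift
  I9: { [C → x .], [Y → x . f] }  — shift, reduce
  I10: { [Y → x f .] }  — reduce
  I11: { [X → f f . x] }  — shift
  I12: { [X → f f x .] }  — reduce
  I13: { [Y → X Y . /] }  — shift
  I14: { [Y → X Y / .] }  — reduce
  I15: { [X → / C .], [Y → C .] }  — 2 reduces

Conflict in state I1:
  Shift-reduce conflict between [X → .] and [C → . / Y]
So the grammar is NOT LR(0).

Answer: No. Shift-reduce conflict between [X → .] and [C → . / Y]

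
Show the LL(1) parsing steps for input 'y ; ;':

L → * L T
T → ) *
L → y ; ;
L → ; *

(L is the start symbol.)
Stack is shown with the top on the left.

Stack    Input    Action
------------------------
L $      y ; ; $  output L → y ; ;
y ; ; $  y ; ; $  match 'y'
; ; $    ; ; $    match ';'
; $      ; $      match ';'
$        $        accept

The string is accepted.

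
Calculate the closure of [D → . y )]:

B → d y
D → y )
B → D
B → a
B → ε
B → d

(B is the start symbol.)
{ [D → . y )] }

Start with: [D → . y )]
The dot precedes the terminal y, so nothing is added.

CLOSURE = { [D → . y )] }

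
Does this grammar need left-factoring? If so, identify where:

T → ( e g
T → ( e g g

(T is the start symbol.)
Left-factoring is needed when two productions for the same non-terminal
share a common prefix on the right-hand side.

Productions for T:
  T → ( e g
  T → ( e g g

Found common prefix '( e g' in productions for T

Answer: Yes, T has productions with common prefix '( e g'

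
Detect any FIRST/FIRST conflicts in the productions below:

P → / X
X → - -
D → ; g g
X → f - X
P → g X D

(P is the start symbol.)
A FIRST/FIRST conflict occurs when two productions N → α and N → β for the same non-terminal have FIRST(α) ∩ FIRST(β) ≠ ∅ (with ε ∈ FIRST of a nullable right-hand side, so two nullable alternatives also conflict).

Productions for P:
  P → / X: FIRST = { '/' }
  P → g X D: FIRST = { 'g' }
Productions for X:
  X → - -: FIRST = { '-' }
  X → f - X: FIRST = { 'f' }
D has only one production, so no FIRST/FIRST conflict is possible there.

All alternatives of each non-terminal have pairwise disjoint FIRST sets.

Answer: No FIRST/FIRST conflicts.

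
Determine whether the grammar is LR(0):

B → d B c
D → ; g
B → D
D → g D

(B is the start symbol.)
A grammar is LR(0) if no state in the canonical LR(0) collection has:
  - both a shift item (dot before a terminal) and a complete item (shift-reduce conflict), or
  - two or more complete items (reduce-reduce conflict; the accept item [B' → B .] counts as a complete item here).

Augment with B' → B and build the canonical LR(0) collection (I0 = CLOSURE({[B' → . B]}), then GOTO on every symbol after a dot until no new states appear). It has 10 states:
  I0: { [B → . D], [B → . d B c], [B' → . B], [D → . ; g], [D → . g D] }  — shift
  I1: { [D → ; . g] }  — shift
  I2: { [B' → B .] }  — accept
  I3: { [B → D .] }  — reduce
  I4: { [B → . D], [B → . d B c], [B → d . B c], [D → . ; g], [D → . g D] }  — shift
  I5: { [D → . ; g], [D → . g D], [D → g . D] }  — shift
  I6: { [D → g D .] }  — reduce
  I7: { [B → d B . c] }  — shift
  I8: { [B → d B c .] }  — reduce
  I9: { [D → ; g .] }  — reduce

Every state is either a pure shift/goto state or contains exactly one complete item and nothing to shift — no conflicts. The grammar is LR(0).

Answer: Yes, the grammar is LR(0)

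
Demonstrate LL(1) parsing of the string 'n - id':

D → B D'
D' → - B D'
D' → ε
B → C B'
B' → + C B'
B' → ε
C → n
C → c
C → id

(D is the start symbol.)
LL(1) parsing maintains a stack (initially the start symbol over $) and the input. At each step: if the stack top is a terminal, match it against the current input token; if it is a non-terminal N, replace it with the RHS of M[N, lookahead] (the unique production whose predict set contains the lookahead).

Stack is shown with the top on the left.

Stack       Input     Action
----------------------------
D $         n - id $  output D → B D'
B D' $      n - id $  output B → C B'
C B' D' $   n - id $  output C → n
n B' D' $   n - id $  match 'n'
B' D' $     - id $    output B' → ε
D' $        - id $    output D' → - B D'
- B D' $    - id $    match '-'
B D' $      id $      output B → C B'
C B' D' $   id $      output C → id
id B' D' $  id $      match 'id'
B' D' $     $         output B' → ε
D' $        $         output D' → ε
$           $         accept

The string is accepted.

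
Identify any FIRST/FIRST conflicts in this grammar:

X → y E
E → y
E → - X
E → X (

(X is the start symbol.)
FIRST sets of the non-terminals at (or reachable through a nullable prefix from) the front of some alternative:
  FIRST(X) = { 'y' }

Productions for E:
  E → y: FIRST = { 'y' }
  E → - X: FIRST = { '-' }
  E → X (: FIRST = { 'y' }
X has only one production, so no FIRST/FIRST conflict is possible there.

Conflict for E: E → y and E → X (
  Overlap: { 'y' }

Answer: Yes. E → y / E → X '(' on { 'y' }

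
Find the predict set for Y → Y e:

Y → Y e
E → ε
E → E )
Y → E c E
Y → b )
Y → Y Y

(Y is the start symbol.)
{ ')', 'b', 'c' }

PREDICT(Y → Y e) = (FIRST(RHS) \ {ε}) ∪ (FOLLOW(Y) if ε ∈ FIRST(RHS), i.e. RHS ⇒* ε)
FIRST(Y) = { ')', 'b', 'c' }
FIRST(Y e) = { ')', 'b', 'c' }
ε ∉ FIRST(Y e), so FOLLOW(Y) is not added.
PREDICT(Y → Y e) = { ')', 'b', 'c' }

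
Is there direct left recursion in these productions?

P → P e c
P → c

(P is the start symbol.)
Direct left recursion occurs when N → N α for some non-terminal N (the right-hand side begins with the left-hand side itself).

P → P e c: LEFT RECURSIVE (starts with P)
P → c: starts with c

The grammar has direct left recursion on: P.

Answer: Yes, P is left-recursive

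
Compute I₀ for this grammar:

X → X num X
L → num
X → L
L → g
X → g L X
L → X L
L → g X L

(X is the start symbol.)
First, augment the grammar with X' → X
I₀ = CLOSURE({ [X' → . X] }):
  [X' → . X] has the dot before X: add [X → . X num X], [X → . L], [X → . g L X]
  [X → . L] has the dot before L: add [L → . num], [L → . g], [L → . X L], [L → . g X L]
No further items can be added.

I₀ = { [L → . X L], [L → . g X L], [L → . g], [L → . num], [X → . L], [X → . X num X], [X → . g L X], [X' → . X] }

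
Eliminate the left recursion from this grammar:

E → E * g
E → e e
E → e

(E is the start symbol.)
E is directly left-recursive. The standard transformation for
  A → A α₁ | ... | A α_m | β₁ | ... | β_n
is
  A  → β₁ A' | ... | β_n A'
  A' → α₁ A' | ... | α_m A' | ε

E → e e becomes E → e e E'
E → e becomes E → e E'
E → E * g becomes E' → * g E'
Add E' → ε

Resulting grammar:
E → e e E'
E → e E'
E' → * g E'
E' → ε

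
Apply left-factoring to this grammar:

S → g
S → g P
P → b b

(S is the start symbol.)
Left-factoring transforms A → αβ₁ | αβ₂ into A → αA' and A' → β₁ | β₂
(α is the longest common prefix among the alternatives). Repeat until
no nonterminal has two alternatives with a common prefix.

Round 1: S has alternatives sharing prefix 'g'. Introduce S': S → g S'
  Add: S' → ε
  Add: S' → P

No remaining common prefixes — done.

Resulting grammar:
S → g S'
S' → ε
S' → P
P → b b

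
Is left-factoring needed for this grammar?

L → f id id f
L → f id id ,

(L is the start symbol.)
Yes, L has productions with common prefix 'f id id'

Left-factoring is needed when two productions for the same non-terminal
share a common prefix on the right-hand side.

Productions for L:
  L → f id id f
  L → f id id ,

Found common prefix 'f id id' in productions for L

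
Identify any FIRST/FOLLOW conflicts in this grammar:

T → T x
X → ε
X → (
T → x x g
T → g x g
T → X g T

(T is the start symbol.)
Nullable non-terminals: X.

X: nullable alternative(s) X → ε; FOLLOW(X) = { 'g' }
  X → ε: FIRST \ {ε} = { } — this is the only nullable alternative, skip
  X → (: FIRST \ {ε} = { '(' } — disjoint from FOLLOW(X)

T has no nullable alternative, so no FIRST/FOLLOW check is needed there.

No FIRST/FOLLOW conflicts found.

Answer: No FIRST/FOLLOW conflicts.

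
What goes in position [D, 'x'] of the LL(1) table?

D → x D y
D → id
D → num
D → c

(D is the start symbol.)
To find M[D, 'x'], we find productions for D where 'x' is in the predict set (PREDICT(N → α) = (FIRST(α) \ {ε}) ∪ (FOLLOW(N) if α ⇒* ε)).

D → x D y: PREDICT = { 'x' }
  'x' is in predict set, so this production goes in M[D, 'x']
D → id: PREDICT = { 'id' }
D → num: PREDICT = { 'num' }
D → c: PREDICT = { 'c' }

M[D, 'x'] = D → x D y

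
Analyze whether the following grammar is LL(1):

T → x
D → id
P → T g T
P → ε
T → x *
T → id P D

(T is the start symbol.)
No. Predict set conflict for T: { 'x' }

A grammar is LL(1) if for each non-terminal N with multiple productions, the predict sets of those productions are pairwise disjoint, where PREDICT(N → α) = (FIRST(α) \ {ε}) ∪ (FOLLOW(N) if α ⇒* ε).

Relevant sets:
  FIRST(T) = { 'id', 'x' }
  FOLLOW(P) = { 'id' }

For T:
  PREDICT(T → x) = { 'x' }
  PREDICT(T → x '*') = { 'x' }
  PREDICT(T → id P D) = { 'id' }
For P:
  PREDICT(P → T g T) = { 'id', 'x' }
  PREDICT(P → ε) = { 'id' }
D has a single production, so nothing to check there.

Conflict found: Predict set conflict for T: { 'x' }
The grammar is NOT LL(1).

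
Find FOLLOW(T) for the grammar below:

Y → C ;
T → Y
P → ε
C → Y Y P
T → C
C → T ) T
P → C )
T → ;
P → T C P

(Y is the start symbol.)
In C → T ) T: T is followed by ')' T, add FIRST(')' T) \ {ε} = { ')' }
In C → T ) T: T is at the end, add FOLLOW(C)
In P → T C P: T is followed by C P, add FIRST(C P) \ {ε} = { ';' }

The FOLLOW sets referred to above (computed the same way, to a fixed point):
  FOLLOW(C) = { ')', ';' }

Taking the union: FOLLOW(T) = { ')', ';' }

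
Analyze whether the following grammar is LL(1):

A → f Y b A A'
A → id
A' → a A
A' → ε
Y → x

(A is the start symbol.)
No. Predict set conflict for A': { 'a' }

A grammar is LL(1) if for each non-terminal N with multiple productions, the predict sets of those productions are pairwise disjoint, where PREDICT(N → α) = (FIRST(α) \ {ε}) ∪ (FOLLOW(N) if α ⇒* ε).

Relevant sets:
  FOLLOW(A') = { $, 'a' }

For A:
  PREDICT(A → f Y b A A') = { 'f' }
  PREDICT(A → id) = { 'id' }
For A':
  PREDICT(A' → a A) = { 'a' }
  PREDICT(A' → ε) = { $, 'a' }
Y has a single production, so nothing to check there.

Conflict found: Predict set conflict for A': { 'a' }
The grammar is NOT LL(1).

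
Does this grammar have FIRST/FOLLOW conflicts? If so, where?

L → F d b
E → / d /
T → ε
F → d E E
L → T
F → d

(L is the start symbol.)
Nullable non-terminals: L, T.
FIRST sets used below: FIRST(F) = { 'd' }, FIRST(T) = { ε }

L: nullable alternative(s) L → T; FOLLOW(L) = { $ }
  L → F d b: FIRST \ {ε} = { 'd' } — disjoint from FOLLOW(L)
  L → T: FIRST \ {ε} = { } — this is the only nullable alternative, skip
T has a nullable alternative but only one production, so nothing to check.

E, F have no nullable alternative, so no FIRST/FOLLOW check is needed there.

No FIRST/FOLLOW conflicts found.

Answer: No FIRST/FOLLOW conflicts.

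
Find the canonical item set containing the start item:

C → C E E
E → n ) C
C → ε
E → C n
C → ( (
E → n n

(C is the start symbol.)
First, augment the grammar with C' → C
I₀ = CLOSURE({ [C' → . C] }):
  [C' → . C] has the dot before C: add [C → . C E E], [C → .], [C → . ( (]
No further items can be added.

I₀ = { [C → . ( (], [C → . C E E], [C → .], [C' → . C] }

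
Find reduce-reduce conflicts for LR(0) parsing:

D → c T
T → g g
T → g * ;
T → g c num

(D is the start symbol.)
A reduce-reduce conflict occurs when an LR(0) state has two complete items [A → α .] and [B → β .] — both call for a reduction, and with no lookahead the parser cannot choose between them.

Augment with D' → D and build the canonical LR(0) collection (I0 = CLOSURE({[D' → . D]}), then GOTO on every symbol after a dot until no new states appear). It has 10 states:
  I0: { [D → . c T], [D' → . D] }  — shift
  I1: { [D' → D .] }  — accept
  I2: { [D → c . T], [T → . g * ;], [T → . g c num], [T → . g g] }  — shift
  I3: { [D → c T .] }  — reduce
  I4: { [T → g . * ;], [T → g . c num], [T → g . g] }  — shift
  I5: { [T → g * . ;] }  — shift
  I6: { [T → g c . num] }  — shift
  I7: { [T → g g .] }  — reduce
  I8: { [T → g c num .] }  — reduce
  I9: { [T → g * ; .] }  — reduce

No state contains more than one complete item.

Answer: No reduce-reduce conflicts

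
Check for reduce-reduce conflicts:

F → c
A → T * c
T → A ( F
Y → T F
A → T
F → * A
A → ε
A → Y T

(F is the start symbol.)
A reduce-reduce conflict occurs when an LR(0) state has two complete items [A → α .] and [B → β .] — both call for a reduction, and with no lookahead the parser cannot choose between them.

Augment with F' → F and build the canonical LR(0) collection (I0 = CLOSURE({[F' → . F]}), then GOTO on every symbol after a dot until no new states appear). It has 14 states:
  I0: { [F → . * A], [F → . c], [F' → . F] }  — shift
  I1: { [A → . T * c], [A → . T], [A → . Y T], [A → .], [F → * . A], [T → . A ( F], [Y → . T F] }  — reduce
  I2: { [F' → F .] }  — accept
  I3: { [F → c .] }  — reduce
  I4: { [F → * A .], [T → A . ( F] }  — shift, reduce
  I5: { [A → T . * c], [A → T .], [F → . * A], [F → . c], [Y → T . F] }  — shift, reduce
  I6: { [A → . T * c], [A → . T], [A → . Y T], [A → .], [A → Y . T], [T → . A ( F], [Y → . T F] }  — reduce
  I7: { [T → A . ( F] }  — shift
  I8: { [A → T . * c], [A → T .], [A → Y T .], [F → . * A], [F → . c], [Y → T . F] }  — shift, 2 reduces
  I9: { [A → . T * c], [A → . T], [A → . Y T], [A → .], [A → T * . c], [F → * . A], [T → . A ( F], [Y → . T F] }  — shift, reduce
  I10: { [Y → T F .] }  — reduce
  I11: { [A → T * c .] }  — reduce
  I12: { [F → . * A], [F → . c], [T → A ( . F] }  — shift
  I13: { [T → A ( F .] }  — reduce

I8 contains complete items [A → T .], [A → Y T .] — reduce-reduce conflict.

Answer: Yes — I8: [A → T .] vs [A → Y T .]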